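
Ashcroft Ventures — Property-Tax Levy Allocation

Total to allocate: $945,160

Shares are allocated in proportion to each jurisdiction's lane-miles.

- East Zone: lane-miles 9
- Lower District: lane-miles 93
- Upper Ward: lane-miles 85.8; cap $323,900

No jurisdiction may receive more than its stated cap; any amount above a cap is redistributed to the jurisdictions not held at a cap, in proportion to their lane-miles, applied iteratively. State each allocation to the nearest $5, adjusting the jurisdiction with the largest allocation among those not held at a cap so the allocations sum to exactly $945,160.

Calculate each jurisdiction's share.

Sum of lane-miles: 187.8.
Pro-rata shares before constraints: East Zone 45,295.21; Lower District 468,050.48; Upper Ward 431,814.31.
Held at cap: Upper Ward ($323,900); residual $621,260 reallocated over remaining lane-miles 102.
Shares after redistribution: East Zone 54,817.06 → $54,815; Lower District 566,442.94 → $566,445.

East Zone: $54,815 | Lower District: $566,445 | Upper Ward: $323,900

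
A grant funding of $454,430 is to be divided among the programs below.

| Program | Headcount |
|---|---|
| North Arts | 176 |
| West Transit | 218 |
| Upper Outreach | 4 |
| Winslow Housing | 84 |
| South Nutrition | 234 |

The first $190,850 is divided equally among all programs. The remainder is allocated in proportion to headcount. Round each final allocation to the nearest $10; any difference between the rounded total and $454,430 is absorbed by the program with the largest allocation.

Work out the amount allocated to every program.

$190,850 shared equally gives $38,170 per program.
Remainder $263,580 by headcount (total 716): North Arts 64,790.61 → $64,790; West Transit 80,252.01 → $80,250; Upper Outreach 1,472.51 → $1,470; Winslow Housing 30,922.79 → $30,920; South Nutrition 86,142.07 → $86,140.
Rounding difference +$10 on remainder applied to South Nutrition.
Totals: North Arts $38,170 + $64,790 = $102,960; West Transit $38,170 + $80,250 = $118,420; Upper Outreach $38,170 + $1,470 = $39,640; Winslow Housing $38,170 + $30,920 = $69,090; South Nutrition $38,170 + $86,150 = $124,320.

North Arts: $102,960 | West Transit: $118,420 | Upper Outreach: $39,640 | Winslow Housing: $69,090 | South Nutrition: $124,320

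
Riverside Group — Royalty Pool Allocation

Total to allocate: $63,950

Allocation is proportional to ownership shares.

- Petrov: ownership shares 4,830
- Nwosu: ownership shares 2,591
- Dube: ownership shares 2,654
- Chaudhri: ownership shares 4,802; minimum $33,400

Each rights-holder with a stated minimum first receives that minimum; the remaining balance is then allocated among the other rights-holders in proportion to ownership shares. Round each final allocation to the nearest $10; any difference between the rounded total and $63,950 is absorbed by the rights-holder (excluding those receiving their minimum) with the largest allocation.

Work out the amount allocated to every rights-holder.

Fund the minimums — Chaudhri $33,400. Remaining pool $30,550.
Remaining pool split over remaining ownership shares 10,075: Petrov 14,645.81 → $14,650; Nwosu 7,856.58 → $7,860; Dube 8,047.61 → $8,050.
Rounding difference −$10 applied to Petrov → $14,640.

Petrov: $14,640 · Nwosu: $7,860 · Dube: $8,050 · Chaudhri: $33,400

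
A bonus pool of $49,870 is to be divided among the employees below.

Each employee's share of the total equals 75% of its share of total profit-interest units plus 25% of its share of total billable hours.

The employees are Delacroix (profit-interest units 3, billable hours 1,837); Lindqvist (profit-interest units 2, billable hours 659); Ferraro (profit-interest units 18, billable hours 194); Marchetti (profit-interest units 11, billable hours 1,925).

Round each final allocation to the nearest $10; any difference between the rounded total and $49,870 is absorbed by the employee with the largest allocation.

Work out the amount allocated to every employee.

Delacroix: $8,260 | Lindqvist: $3,980 | Ferraro: $20,330 | Marchetti: $17,300

Profit-interest units total 34; billable hours total 4,615.
Composite weights (75% profit-interest units + 25% billable hours): Delacroix 0.1657; Lindqvist 0.0798; Ferraro 0.4076; Marchetti 0.3469.
Raw shares: Delacroix 8,262.91; Lindqvist 3,980.45; Ferraro 20,325.42; Marchetti 17,301.23.
Rounded to nearest $10: Delacroix $8,260; Lindqvist $3,980; Ferraro $20,330; Marchetti $17,300. Sum = $49,870.
Rounded total matches; no reconciliation needed.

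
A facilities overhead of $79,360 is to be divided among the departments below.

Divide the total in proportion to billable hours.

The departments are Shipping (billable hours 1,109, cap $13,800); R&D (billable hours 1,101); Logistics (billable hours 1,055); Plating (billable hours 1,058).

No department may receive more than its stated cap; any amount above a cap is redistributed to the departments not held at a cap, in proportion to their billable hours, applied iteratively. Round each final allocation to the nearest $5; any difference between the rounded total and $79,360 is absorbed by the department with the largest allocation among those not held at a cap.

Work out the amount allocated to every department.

Shipping: $13,800 | R&D: $22,460 | Logistics: $21,520 | Plating: $21,580

Combined billable hours = 4,323.
Proportional shares (ignoring caps): Shipping 20,358.60; R&D 20,211.74; Logistics 19,367.29; Plating 19,422.36.
Cap binds for Shipping ($13,800); balance $65,560 reallocated over remaining billable hours 3,214.
Shares after redistribution: R&D 22,458.48 → $22,460; Logistics 21,520.16 → $21,520; Plating 21,581.36 → $21,580.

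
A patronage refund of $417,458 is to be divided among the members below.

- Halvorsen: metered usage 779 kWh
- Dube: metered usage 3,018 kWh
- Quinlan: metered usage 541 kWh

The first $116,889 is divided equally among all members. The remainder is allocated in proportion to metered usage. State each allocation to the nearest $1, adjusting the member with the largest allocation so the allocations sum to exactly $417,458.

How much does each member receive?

Halvorsen: $92,938; Dube: $248,072; Quinlan: $76,448

First tranche $116,889 split equally: $38,963 each.
Remainder $300,569 by metered usage (total 4,338): Halvorsen 53,974.93 → $53,975; Dube 209,109.55 → $209,110; Quinlan 37,484.52 → $37,485.
Rounding difference −$1 on remainder applied to Dube.
Totals: Halvorsen $38,963 + $53,975 = $92,938; Dube $38,963 + $209,109 = $248,072; Quinlan $38,963 + $37,485 = $76,448.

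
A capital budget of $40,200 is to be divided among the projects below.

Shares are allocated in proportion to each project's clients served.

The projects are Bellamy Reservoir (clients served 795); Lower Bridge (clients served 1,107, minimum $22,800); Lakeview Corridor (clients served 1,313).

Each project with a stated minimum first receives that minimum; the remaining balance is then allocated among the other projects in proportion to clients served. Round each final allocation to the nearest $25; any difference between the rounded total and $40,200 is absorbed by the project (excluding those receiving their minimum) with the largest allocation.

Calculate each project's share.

Bellamy Reservoir: $6,550 | Lower Bridge: $22,800 | Lakeview Corridor: $10,850

Minimums first: Lower Bridge $22,800. Remaining pool $17,400.
Remaining pool split over remaining clients served 2,108: Bellamy Reservoir 6,562.14 → $6,550; Lakeview Corridor 10,837.86 → $10,850.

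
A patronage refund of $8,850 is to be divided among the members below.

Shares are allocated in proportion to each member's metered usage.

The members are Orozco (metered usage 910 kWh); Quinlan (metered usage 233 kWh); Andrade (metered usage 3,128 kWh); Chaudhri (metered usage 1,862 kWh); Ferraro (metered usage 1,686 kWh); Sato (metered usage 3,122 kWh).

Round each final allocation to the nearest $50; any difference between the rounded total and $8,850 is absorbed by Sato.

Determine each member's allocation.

Orozco: $750; Quinlan: $200; Andrade: $2,550; Chaudhri: $1,500; Ferraro: $1,350; Sato: $2,500

Total metered usage = 10,941.
Proportional shares: Orozco 910/10,941 × $8,850 = 736.08; Quinlan 233/10,941 × $8,850 = 188.47; Andrade 3,128/10,941 × $8,850 = 2,530.19; Chaudhri 1,862/10,941 × $8,850 = 1,506.14; Ferraro 1,686/10,941 × $8,850 = 1,363.78; Sato 3,122/10,941 × $8,850 = 2,525.34.
At nearest $50: Orozco $750; Quinlan $200; Andrade $2,550; Chaudhri $1,500; Ferraro $1,350; Sato $2,550. Sum = $8,900.
Difference $8,850 − $8,900 = −$50 applied to Sato: Sato becomes $2,500.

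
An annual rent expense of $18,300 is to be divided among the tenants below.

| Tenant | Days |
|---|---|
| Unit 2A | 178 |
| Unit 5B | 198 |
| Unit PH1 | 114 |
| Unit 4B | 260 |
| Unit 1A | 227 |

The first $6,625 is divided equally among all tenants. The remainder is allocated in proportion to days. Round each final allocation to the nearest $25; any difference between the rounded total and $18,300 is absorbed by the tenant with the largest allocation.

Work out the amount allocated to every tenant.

Unit 2A: $3,450 | Unit 5B: $3,700 | Unit PH1: $2,675 | Unit 4B: $4,425 | Unit 1A: $4,050

Equal tier: $6,625 ÷ 5 = $1,325 apiece.
Remainder $11,675 by days (total 977): Unit 2A 2,127.07 → $2,125; Unit 5B 2,366.07 → $2,375; Unit PH1 1,362.28 → $1,350; Unit 4B 3,106.96 → $3,100; Unit 1A 2,712.62 → $2,725.
Totals: Unit 2A $1,325 + $2,125 = $3,450; Unit 5B $1,325 + $2,375 = $3,700; Unit PH1 $1,325 + $1,350 = $2,675; Unit 4B $1,325 + $3,100 = $4,425; Unit 1A $1,325 + $2,725 = $4,050.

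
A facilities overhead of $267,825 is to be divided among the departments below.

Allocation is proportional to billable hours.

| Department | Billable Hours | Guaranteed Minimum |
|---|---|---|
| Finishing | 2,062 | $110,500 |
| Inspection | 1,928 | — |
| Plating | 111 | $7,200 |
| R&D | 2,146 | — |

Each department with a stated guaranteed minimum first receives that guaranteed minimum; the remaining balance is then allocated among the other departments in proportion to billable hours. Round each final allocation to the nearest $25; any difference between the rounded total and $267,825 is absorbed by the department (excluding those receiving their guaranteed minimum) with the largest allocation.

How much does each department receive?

Finishing: $110,500; Inspection: $71,050; Plating: $7,200; R&D: $79,075

Minimums first: Finishing $110,500; Plating $7,200. Balance $150,125.
Balance split over remaining billable hours 4,074: Inspection 71,045.90 → $71,050; R&D 79,079.10 → $79,075.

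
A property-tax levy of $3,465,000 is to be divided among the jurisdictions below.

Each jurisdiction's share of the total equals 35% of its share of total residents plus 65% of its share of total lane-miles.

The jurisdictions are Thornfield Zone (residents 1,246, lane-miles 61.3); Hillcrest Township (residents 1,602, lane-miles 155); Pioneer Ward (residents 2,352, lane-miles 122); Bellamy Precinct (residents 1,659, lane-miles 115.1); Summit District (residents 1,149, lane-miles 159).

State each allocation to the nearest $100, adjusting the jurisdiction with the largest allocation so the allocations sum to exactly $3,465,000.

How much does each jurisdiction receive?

Residents total 8,008; lane-miles total 612.4.
Composite weights (35% residents + 65% lane-miles): Thornfield Zone 0.1195; Hillcrest Township 0.2345; Pioneer Ward 0.2323; Bellamy Precinct 0.1947; Summit District 0.2190.
Proportional shares: Thornfield Zone 414,142.78; Hillcrest Township 812,660.79; Pioneer Ward 804,876.99; Bellamy Precinct 674,551.04; Summit District 758,768.40.
Rounded to nearest $100: Thornfield Zone $414,100; Hillcrest Township $812,700; Pioneer Ward $804,900; Bellamy Precinct $674,600; Summit District $758,800. Sum = $3,465,100.
Difference $3,465,000 − $3,465,100 = −$100 applied to largest allocation (Hillcrest Township): Hillcrest Township becomes $812,600.

Thornfield Zone: $414,100 · Hillcrest Township: $812,600 · Pioneer Ward: $804,900 · Bellamy Precinct: $674,600 · Summit District: $758,800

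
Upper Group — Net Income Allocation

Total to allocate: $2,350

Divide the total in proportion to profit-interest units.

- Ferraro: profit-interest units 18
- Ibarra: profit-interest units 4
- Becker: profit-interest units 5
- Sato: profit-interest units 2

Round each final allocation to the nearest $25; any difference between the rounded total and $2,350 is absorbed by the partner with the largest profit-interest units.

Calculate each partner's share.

Combined profit-interest units = 18 + 4 + 5 + 2 = 29.
Raw shares: Ferraro 1,458.62; Ibarra 324.14; Becker 405.17; Sato 162.07.
At nearest $25: Ferraro $1,450; Ibarra $325; Becker $400; Sato $150. Sum = $2,325.
Difference $2,350 − $2,325 = +$25 applied to largest profit-interest units (Ferraro): Ferraro becomes $1,475.

Ferraro: $1,475 | Ibarra: $325 | Becker: $400 | Sato: $150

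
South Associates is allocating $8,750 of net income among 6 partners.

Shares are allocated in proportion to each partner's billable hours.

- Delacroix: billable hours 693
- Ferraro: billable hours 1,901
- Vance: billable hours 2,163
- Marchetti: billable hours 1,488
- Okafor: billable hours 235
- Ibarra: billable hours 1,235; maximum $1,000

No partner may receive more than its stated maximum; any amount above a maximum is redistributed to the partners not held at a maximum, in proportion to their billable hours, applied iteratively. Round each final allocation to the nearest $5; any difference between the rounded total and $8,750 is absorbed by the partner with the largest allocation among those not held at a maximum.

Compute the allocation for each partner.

Sum of billable hours: 7,715.
Unconstrained shares: Delacroix 785.97; Ferraro 2,156.03; Vance 2,453.18; Marchetti 1,687.62; Okafor 266.53; Ibarra 1,400.68.
Held at cap: Ibarra ($1,000); remaining pool $7,750 reallocated over remaining billable hours 6,480.
Shares after redistribution: Delacroix 828.82 → $830; Ferraro 2,273.57 → $2,275; Vance 2,586.92 → $2,585; Marchetti 1,779.63 → $1,780; Okafor 281.06 → $280.

Delacroix: $830; Ferraro: $2,275; Vance: $2,585; Marchetti: $1,780; Okafor: $280; Ibarra: $1,000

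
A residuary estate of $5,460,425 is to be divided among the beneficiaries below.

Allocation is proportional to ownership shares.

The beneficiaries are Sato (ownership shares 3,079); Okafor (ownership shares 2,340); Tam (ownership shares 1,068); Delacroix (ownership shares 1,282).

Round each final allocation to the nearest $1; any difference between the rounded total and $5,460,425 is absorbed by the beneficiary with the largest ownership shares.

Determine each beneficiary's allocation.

Sum of ownership shares: 3,079 + 2,340 + 1,068 + 1,282 = 7,769.
Pro-rata amounts: Sato 2,164,068.55; Okafor 1,644,663.99; Tam 750,641.51; Delacroix 901,050.95.
After rounding ($1): Sato $2,164,069; Okafor $1,644,664; Tam $750,642; Delacroix $901,051. Sum = $5,460,426.
Difference $5,460,425 − $5,460,426 = −$1 applied to largest ownership shares (Sato): Sato becomes $2,164,068.

Sato: $2,164,068; Okafor: $1,644,664; Tam: $750,642; Delacroix: $901,051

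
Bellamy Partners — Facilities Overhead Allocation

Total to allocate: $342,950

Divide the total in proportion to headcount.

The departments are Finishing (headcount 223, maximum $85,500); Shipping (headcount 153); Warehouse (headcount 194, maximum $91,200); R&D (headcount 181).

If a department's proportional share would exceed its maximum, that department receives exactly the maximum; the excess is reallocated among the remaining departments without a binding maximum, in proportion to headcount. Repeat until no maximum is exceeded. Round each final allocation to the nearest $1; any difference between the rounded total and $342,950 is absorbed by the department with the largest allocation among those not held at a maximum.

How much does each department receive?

Finishing: $85,500 | Shipping: $76,156 | Warehouse: $91,200 | R&D: $90,094

Headcount total: 751.
Proportional shares (ignoring caps): Finishing 101,834.69; Shipping 69,868.64; Warehouse 88,591.61; R&D 82,655.06.
Cap binds for Finishing ($85,500); balance $257,450 reallocated over remaining headcount 528.
Cap binds for Warehouse ($91,200); balance $166,250 reallocated over remaining headcount 334.
Shares after redistribution: Shipping 76,156.44 → $76,156; R&D 90,093.56 → $90,094.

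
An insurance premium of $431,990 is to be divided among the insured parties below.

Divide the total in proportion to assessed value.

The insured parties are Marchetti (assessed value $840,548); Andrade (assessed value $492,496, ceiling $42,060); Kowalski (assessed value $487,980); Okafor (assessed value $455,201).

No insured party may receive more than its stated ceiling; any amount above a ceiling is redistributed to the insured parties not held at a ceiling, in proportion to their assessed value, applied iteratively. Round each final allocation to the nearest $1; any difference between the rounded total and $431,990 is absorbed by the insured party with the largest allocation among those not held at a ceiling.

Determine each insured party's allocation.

Combined assessed value = 2,276,225.
Pro-rata shares before constraints: Marchetti 159,522.16; Andrade 93,467.63; Kowalski 92,610.56; Okafor 86,389.65.
Cap binds for Andrade ($42,060); balance $389,930 reallocated over remaining assessed value 1,783,729.
Shares after redistribution: Marchetti 183,747.02 → $183,747; Kowalski 106,674.30 → $106,674; Okafor 99,508.68 → $99,509.

Marchetti: $183,747 · Andrade: $42,060 · Kowalski: $106,674 · Okafor: $99,509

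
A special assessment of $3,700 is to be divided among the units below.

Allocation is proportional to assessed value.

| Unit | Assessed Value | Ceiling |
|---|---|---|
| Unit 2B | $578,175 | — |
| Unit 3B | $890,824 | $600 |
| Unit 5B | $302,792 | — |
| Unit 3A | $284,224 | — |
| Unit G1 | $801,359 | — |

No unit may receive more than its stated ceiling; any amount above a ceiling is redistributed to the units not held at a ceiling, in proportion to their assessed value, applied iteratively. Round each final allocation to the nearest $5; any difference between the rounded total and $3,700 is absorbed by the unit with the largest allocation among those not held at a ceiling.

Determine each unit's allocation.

Total assessed value = 2,857,374.
Unconstrained shares: Unit 2B 748.68; Unit 3B 1,153.52; Unit 5B 392.08; Unit 3A 368.04; Unit G1 1,037.68.
Capped: Unit 3B ($600); remaining pool $3,100 reallocated over remaining assessed value 1,966,550.
Shares after redistribution: Unit 2B 911.41 → $910; Unit 5B 477.31 → $475; Unit 3A 448.04 → $450; Unit G1 1,263.23 → $1,265.

Unit 2B: $910; Unit 3B: $600; Unit 5B: $475; Unit 3A: $450; Unit G1: $1,265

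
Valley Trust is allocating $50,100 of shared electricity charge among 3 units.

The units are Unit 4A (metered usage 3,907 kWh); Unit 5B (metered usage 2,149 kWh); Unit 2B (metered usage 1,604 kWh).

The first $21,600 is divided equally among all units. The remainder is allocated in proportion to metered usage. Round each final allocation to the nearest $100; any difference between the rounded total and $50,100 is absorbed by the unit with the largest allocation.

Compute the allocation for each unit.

First tranche $21,600 split equally: $7,200 each.
Remainder $28,500 by metered usage (total 7,660): Unit 4A 14,536.49 → $14,500; Unit 5B 7,995.63 → $8,000; Unit 2B 5,967.89 → $6,000.
Totals: Unit 4A $7,200 + $14,500 = $21,700; Unit 5B $7,200 + $8,000 = $15,200; Unit 2B $7,200 + $6,000 = $13,200.

Unit 4A: $21,700 | Unit 5B: $15,200 | Unit 2B: $13,200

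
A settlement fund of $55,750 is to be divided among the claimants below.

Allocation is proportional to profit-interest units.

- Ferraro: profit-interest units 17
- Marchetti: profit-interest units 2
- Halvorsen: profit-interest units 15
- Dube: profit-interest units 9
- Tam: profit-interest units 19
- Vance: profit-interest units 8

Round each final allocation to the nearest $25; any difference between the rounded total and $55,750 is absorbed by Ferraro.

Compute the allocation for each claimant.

Profit-interest units total: 70.
Pro-rata amounts: Ferraro 17/70 × $55,750 = 13,539.29; Marchetti 2/70 × $55,750 = 1,592.86; Halvorsen 15/70 × $55,750 = 11,946.43; Dube 9/70 × $55,750 = 7,167.86; Tam 19/70 × $55,750 = 15,132.14; Vance 8/70 × $55,750 = 6,371.43.
After rounding ($25): Ferraro $13,550; Marchetti $1,600; Halvorsen $11,950; Dube $7,175; Tam $15,125; Vance $6,375. Sum = $55,775.
Difference $55,750 − $55,775 = −$25 applied to Ferraro: Ferraro becomes $13,525.

Ferraro: $13,525 | Marchetti: $1,600 | Halvorsen: $11,950 | Dube: $7,175 | Tam: $15,125 | Vance: $6,375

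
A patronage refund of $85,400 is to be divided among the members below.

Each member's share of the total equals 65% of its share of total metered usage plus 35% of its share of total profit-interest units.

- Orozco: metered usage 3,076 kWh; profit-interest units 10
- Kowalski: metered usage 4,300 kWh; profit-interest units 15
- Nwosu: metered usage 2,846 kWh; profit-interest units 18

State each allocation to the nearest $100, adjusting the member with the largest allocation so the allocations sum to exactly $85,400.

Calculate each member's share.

Metered usage total 10,222; profit-interest units total 43.
Combined weights (65% metered usage + 35% profit-interest units): Orozco 0.2770; Kowalski 0.3955; Nwosu 0.3275.
Proportional shares: Orozco 23,655.21; Kowalski 33,777.65; Nwosu 27,967.14.
At nearest $100: Orozco $23,700; Kowalski $33,800; Nwosu $28,000. Sum = $85,500.
Difference $85,400 − $85,500 = −$100 applied to largest allocation (Kowalski): Kowalski becomes $33,700.

Orozco: $23,700 | Kowalski: $33,700 | Nwosu: $28,000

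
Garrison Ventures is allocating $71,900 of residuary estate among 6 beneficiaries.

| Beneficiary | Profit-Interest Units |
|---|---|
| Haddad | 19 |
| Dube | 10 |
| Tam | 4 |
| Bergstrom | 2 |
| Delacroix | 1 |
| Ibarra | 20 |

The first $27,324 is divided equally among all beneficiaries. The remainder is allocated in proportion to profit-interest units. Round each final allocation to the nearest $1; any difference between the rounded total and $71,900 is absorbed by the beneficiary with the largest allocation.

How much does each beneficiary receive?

$27,324 shared equally gives $4,554 per beneficiary.
Remainder $44,576 by profit-interest units (total 56): Haddad 15,124.00 → $15,124; Dube 7,960.00 → $7,960; Tam 3,184.00 → $3,184; Bergstrom 1,592.00 → $1,592; Delacroix 796.00 → $796; Ibarra 15,920.00 → $15,920.
Totals: Haddad $4,554 + $15,124 = $19,678; Dube $4,554 + $7,960 = $12,514; Tam $4,554 + $3,184 = $7,738; Bergstrom $4,554 + $1,592 = $6,146; Delacroix $4,554 + $796 = $5,350; Ibarra $4,554 + $15,920 = $20,474.

Haddad: $19,678; Dube: $12,514; Tam: $7,738; Bergstrom: $6,146; Delacroix: $5,350; Ibarra: $20,474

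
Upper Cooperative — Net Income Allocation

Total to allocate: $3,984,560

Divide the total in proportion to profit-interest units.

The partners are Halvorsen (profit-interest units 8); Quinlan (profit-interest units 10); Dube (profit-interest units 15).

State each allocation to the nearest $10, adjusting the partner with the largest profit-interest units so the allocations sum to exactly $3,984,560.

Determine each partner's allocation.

Sum of profit-interest units: 8 + 10 + 15 = 33.
Proportional shares: Halvorsen 965,953.94; Quinlan 1,207,442.42; Dube 1,811,163.64.
Rounded to nearest $10: Halvorsen $965,950; Quinlan $1,207,440; Dube $1,811,160. Sum = $3,984,550.
Difference $3,984,560 − $3,984,550 = +$10 applied to largest profit-interest units (Dube): Dube becomes $1,811,170.

Halvorsen: $965,950 · Quinlan: $1,207,440 · Dube: $1,811,170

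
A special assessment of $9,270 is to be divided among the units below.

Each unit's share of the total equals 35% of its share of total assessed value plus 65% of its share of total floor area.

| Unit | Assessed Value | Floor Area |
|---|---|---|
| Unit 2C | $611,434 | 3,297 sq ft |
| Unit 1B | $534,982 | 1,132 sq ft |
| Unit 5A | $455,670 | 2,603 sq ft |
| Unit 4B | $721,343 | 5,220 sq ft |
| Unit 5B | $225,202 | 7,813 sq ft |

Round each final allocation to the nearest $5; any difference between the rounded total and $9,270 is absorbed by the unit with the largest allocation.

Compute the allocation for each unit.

Unit 2C: $1,770; Unit 1B: $1,020; Unit 5A: $1,360; Unit 4B: $2,485; Unit 5B: $2,635

Assessed value total 2,548,631; floor area total 20,065.
Combined weights (35% assessed value + 65% floor area): Unit 2C 0.1908; Unit 1B 0.1101; Unit 5A 0.1469; Unit 4B 0.2682; Unit 5B 0.2840.
Raw shares: Unit 2C 1,768.46; Unit 1B 1,020.99; Unit 5A 1,361.76; Unit 4B 2,485.86; Unit 5B 2,632.93.
Rounded to nearest $5: Unit 2C $1,770; Unit 1B $1,020; Unit 5A $1,360; Unit 4B $2,485; Unit 5B $2,635. Sum = $9,270.
No rounding difference to absorb.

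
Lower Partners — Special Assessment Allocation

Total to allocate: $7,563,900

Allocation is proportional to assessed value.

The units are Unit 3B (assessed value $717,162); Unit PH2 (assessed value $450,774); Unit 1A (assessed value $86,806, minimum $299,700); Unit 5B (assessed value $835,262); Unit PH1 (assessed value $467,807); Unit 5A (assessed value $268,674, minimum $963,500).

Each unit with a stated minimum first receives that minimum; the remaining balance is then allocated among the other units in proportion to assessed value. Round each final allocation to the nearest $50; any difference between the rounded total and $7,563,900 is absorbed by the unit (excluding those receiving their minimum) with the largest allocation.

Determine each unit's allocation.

Fund the minimums — Unit 1A $299,700; Unit 5A $963,500. Residual $6,300,700.
Residual split over remaining assessed value 2,471,005: Unit 3B 1,828,657.82 → $1,828,650; Unit PH2 1,149,407.53 → $1,149,400; Unit 5B 2,129,795.48 → $2,129,800; Unit PH1 1,192,839.17 → $1,192,850.

Unit 3B: $1,828,650 | Unit PH2: $1,149,400 | Unit 1A: $299,700 | Unit 5B: $2,129,800 | Unit PH1: $1,192,850 | Unit 5A: $963,500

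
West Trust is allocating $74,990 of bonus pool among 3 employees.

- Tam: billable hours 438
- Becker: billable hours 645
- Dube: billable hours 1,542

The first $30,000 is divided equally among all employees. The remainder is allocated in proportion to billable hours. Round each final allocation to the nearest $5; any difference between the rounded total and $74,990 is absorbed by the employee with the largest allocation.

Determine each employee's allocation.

Equal tier: $30,000 ÷ 3 = $10,000 apiece.
Remainder $44,990 by billable hours (total 2,625): Tam 7,506.90 → $7,505; Becker 11,054.69 → $11,055; Dube 26,428.41 → $26,430.
Totals: Tam $10,000 + $7,505 = $17,505; Becker $10,000 + $11,055 = $21,055; Dube $10,000 + $26,430 = $36,430.

Tam: $17,505 | Becker: $21,055 | Dube: $36,430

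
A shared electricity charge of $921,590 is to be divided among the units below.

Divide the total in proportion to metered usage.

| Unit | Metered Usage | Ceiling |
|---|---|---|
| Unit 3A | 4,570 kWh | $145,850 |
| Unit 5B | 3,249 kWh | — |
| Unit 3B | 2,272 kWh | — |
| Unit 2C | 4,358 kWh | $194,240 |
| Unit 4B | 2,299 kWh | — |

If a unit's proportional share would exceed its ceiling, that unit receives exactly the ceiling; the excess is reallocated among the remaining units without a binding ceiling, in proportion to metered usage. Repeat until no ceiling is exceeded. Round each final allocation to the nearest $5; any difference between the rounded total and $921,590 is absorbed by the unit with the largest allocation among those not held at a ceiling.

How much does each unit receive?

Sum of metered usage: 16,748.
Unconstrained shares: Unit 3A 251,472.79; Unit 5B 178,782.30; Unit 3B 125,021.05; Unit 2C 239,807.09; Unit 4B 126,506.77.
Capped: Unit 3A ($145,850), Unit 2C ($194,240); balance $581,500 reallocated over remaining metered usage 7,820.
Shares after redistribution: Unit 5B 241,597.63 → $241,600; Unit 3B 168,947.31 → $168,945; Unit 4B 170,955.05 → $170,955.

Unit 3A: $145,850 · Unit 5B: $241,600 · Unit 3B: $168,945 · Unit 2C: $194,240 · Unit 4B: $170,955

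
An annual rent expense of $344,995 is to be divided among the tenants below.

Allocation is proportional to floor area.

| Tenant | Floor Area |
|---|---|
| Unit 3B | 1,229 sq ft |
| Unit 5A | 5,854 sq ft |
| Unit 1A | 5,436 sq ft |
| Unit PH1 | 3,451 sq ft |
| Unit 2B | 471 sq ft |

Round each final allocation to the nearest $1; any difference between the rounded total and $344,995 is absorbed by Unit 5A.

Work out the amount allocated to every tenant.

Unit 3B: $25,789; Unit 5A: $122,840; Unit 1A: $114,068; Unit PH1: $72,415; Unit 2B: $9,883

Sum of floor area: 16,441.
Pro-rata amounts: Unit 3B 1,229/16,441 × $344,995 = 25,789.12; Unit 5A 5,854/16,441 × $344,995 = 122,839.29; Unit 1A 5,436/16,441 × $344,995 = 114,068.05; Unit PH1 3,451/16,441 × $344,995 = 72,415.17; Unit 2B 471/16,441 × $344,995 = 9,883.38.
Rounded to nearest $1: Unit 3B $25,789; Unit 5A $122,839; Unit 1A $114,068; Unit PH1 $72,415; Unit 2B $9,883. Sum = $344,994.
Difference $344,995 − $344,994 = +$1 applied to Unit 5A: Unit 5A becomes $122,840.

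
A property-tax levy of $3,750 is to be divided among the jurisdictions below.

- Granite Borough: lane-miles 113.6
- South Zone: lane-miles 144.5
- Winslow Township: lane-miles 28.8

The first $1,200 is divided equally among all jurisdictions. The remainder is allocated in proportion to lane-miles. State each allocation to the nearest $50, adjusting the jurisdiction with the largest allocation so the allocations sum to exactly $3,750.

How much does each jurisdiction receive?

Equal tier: $1,200 ÷ 3 = $400 apiece.
Remainder $2,550 by lane-miles (total 286.9): Granite Borough 1,009.69 → $1,000; South Zone 1,284.33 → $1,300; Winslow Township 255.98 → $250.
Totals: Granite Borough $400 + $1,000 = $1,400; South Zone $400 + $1,300 = $1,700; Winslow Township $400 + $250 = $650.

Granite Borough: $1,400; South Zone: $1,700; Winslow Township: $650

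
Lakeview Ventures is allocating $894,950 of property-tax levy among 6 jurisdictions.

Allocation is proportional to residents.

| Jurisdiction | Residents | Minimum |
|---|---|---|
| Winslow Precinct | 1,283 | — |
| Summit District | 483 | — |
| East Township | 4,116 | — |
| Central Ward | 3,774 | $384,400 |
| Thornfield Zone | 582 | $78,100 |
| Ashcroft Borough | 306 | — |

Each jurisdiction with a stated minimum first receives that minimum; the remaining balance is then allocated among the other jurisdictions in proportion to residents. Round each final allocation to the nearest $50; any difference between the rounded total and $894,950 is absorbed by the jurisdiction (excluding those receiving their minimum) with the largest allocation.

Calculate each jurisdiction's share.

Minimums first: Central Ward $384,400; Thornfield Zone $78,100. Residual $432,450.
Residual split over remaining residents 6,188: Winslow Precinct 89,662.79 → $89,650; Summit District 33,754.58 → $33,750; East Township 287,647.74 → $287,650; Ashcroft Borough 21,384.89 → $21,400.

Winslow Precinct: $89,650 · Summit District: $33,750 · East Township: $287,650 · Central Ward: $384,400 · Thornfield Zone: $78,100 · Ashcroft Borough: $21,400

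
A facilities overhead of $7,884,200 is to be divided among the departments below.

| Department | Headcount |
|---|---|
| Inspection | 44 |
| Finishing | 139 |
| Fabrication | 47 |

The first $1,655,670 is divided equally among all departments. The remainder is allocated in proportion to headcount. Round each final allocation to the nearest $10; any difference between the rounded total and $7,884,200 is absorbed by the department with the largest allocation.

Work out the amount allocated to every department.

$1,655,670 shared equally gives $551,890 per department.
Remainder $6,228,530 by headcount (total 230): Inspection 1,191,544.87 → $1,191,540; Finishing 3,764,198.57 → $3,764,200; Fabrication 1,272,786.57 → $1,272,790.
Totals: Inspection $551,890 + $1,191,540 = $1,743,430; Finishing $551,890 + $3,764,200 = $4,316,090; Fabrication $551,890 + $1,272,790 = $1,824,680.

Inspection: $1,743,430 · Finishing: $4,316,090 · Fabrication: $1,824,680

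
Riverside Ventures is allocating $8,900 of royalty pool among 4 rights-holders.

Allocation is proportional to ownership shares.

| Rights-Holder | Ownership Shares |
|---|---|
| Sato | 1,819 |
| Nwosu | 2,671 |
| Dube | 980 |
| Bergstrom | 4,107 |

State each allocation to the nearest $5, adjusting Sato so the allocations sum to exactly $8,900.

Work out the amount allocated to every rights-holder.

Total ownership shares = 9,577.
Pro-rata amounts: Sato 1,819/9,577 × $8,900 = 1,690.41; Nwosu 2,671/9,577 × $8,900 = 2,482.19; Dube 980/9,577 × $8,900 = 910.72; Bergstrom 4,107/9,577 × $8,900 = 3,816.68.
At nearest $5: Sato $1,690; Nwosu $2,480; Dube $910; Bergstrom $3,815. Sum = $8,895.
Difference $8,900 − $8,895 = +$5 applied to Sato: Sato becomes $1,695.

Sato: $1,695; Nwosu: $2,480; Dube: $910; Bergstrom: $3,815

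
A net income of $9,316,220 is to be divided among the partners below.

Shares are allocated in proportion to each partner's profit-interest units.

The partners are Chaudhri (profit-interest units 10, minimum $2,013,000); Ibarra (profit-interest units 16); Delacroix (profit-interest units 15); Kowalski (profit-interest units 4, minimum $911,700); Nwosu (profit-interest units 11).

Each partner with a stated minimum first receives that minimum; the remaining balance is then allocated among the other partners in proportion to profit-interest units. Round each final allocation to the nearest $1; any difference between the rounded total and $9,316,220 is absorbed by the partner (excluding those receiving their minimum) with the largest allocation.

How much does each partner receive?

Chaudhri: $2,013,000 | Ibarra: $2,434,864 | Delacroix: $2,282,686 | Kowalski: $911,700 | Nwosu: $1,673,970

Fund the minimums — Chaudhri $2,013,000; Kowalski $911,700. Remaining pool $6,391,520.
Remaining pool split over remaining profit-interest units 42: Ibarra 2,434,864.76 → $2,434,865; Delacroix 2,282,685.71 → $2,282,686; Nwosu 1,673,969.52 → $1,673,970.
Rounding difference −$1 applied to Ibarra → $2,434,864.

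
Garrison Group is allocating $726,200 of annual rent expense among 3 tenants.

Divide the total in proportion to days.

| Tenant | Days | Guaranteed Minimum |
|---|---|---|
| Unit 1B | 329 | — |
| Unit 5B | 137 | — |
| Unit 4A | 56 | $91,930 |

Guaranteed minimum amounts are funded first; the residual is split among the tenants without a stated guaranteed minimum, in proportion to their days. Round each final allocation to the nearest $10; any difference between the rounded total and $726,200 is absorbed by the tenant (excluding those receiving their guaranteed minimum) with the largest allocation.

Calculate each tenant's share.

Unit 1B: $447,800 · Unit 5B: $186,470 · Unit 4A: $91,930

Fund the minimums — Unit 4A $91,930. Remaining pool $634,270.
Remaining pool split over remaining days 466: Unit 1B 447,800.06 → $447,800; Unit 5B 186,469.94 → $186,470.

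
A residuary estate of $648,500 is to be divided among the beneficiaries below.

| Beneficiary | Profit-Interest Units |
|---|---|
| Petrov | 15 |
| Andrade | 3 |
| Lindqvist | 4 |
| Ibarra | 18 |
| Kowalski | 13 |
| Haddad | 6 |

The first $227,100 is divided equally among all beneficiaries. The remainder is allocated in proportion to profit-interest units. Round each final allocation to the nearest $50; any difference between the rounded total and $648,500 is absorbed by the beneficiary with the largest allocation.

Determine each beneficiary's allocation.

Petrov: $145,000 · Andrade: $59,300 · Lindqvist: $66,400 · Ibarra: $166,400 · Kowalski: $130,700 · Haddad: $80,700

Equal tier: $227,100 ÷ 6 = $37,850 apiece.
Remainder $421,400 by profit-interest units (total 59): Petrov 107,135.59 → $107,150; Andrade 21,427.12 → $21,450; Lindqvist 28,569.49 → $28,550; Ibarra 128,562.71 → $128,550; Kowalski 92,850.85 → $92,850; Haddad 42,854.24 → $42,850.
Totals: Petrov $37,850 + $107,150 = $145,000; Andrade $37,850 + $21,450 = $59,300; Lindqvist $37,850 + $28,550 = $66,400; Ibarra $37,850 + $128,550 = $166,400; Kowalski $37,850 + $92,850 = $130,700; Haddad $37,850 + $42,850 = $80,700.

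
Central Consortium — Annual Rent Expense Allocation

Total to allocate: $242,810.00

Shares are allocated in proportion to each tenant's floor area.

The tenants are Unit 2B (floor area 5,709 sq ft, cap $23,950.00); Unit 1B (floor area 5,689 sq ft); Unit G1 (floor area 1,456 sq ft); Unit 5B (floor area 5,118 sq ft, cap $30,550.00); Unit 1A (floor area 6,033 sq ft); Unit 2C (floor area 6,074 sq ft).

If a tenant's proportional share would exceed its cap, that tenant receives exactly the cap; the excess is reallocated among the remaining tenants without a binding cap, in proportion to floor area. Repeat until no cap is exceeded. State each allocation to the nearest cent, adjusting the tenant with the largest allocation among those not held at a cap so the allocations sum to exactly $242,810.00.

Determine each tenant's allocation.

Unit 2B: $23,950.00; Unit 1B: $55,645.94; Unit G1: $14,241.60; Unit 5B: $30,550.00; Unit 1A: $59,010.71; Unit 2C: $59,411.75

Combined floor area = 30,079.
Proportional shares (ignoring caps): Unit 2B 46,085.3848; Unit 1B 45,923.9366; Unit G1 11,753.4280; Unit 5B 41,314.5909; Unit 1A 48,700.8454; Unit 2C 49,031.8142.
Capped: Unit 2B ($23,950.00), Unit 5B ($30,550.00); residual $188,310.00 reallocated over remaining floor area 19,252.
Remaining shares: Unit 1B 55,645.9376 → $55,645.94; Unit G1 14,241.6040 → $14,241.60; Unit 1A 59,010.7121 → $59,010.71; Unit 2C 59,411.7463 → $59,411.75.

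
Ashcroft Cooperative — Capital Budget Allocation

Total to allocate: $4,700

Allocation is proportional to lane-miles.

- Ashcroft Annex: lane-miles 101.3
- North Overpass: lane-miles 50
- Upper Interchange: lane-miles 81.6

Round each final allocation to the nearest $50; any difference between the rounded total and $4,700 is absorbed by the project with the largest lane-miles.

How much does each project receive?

Ashcroft Annex: $2,050 | North Overpass: $1,000 | Upper Interchange: $1,650

Sum of lane-miles: 101.3 + 50 + 81.6 = 232.9.
Pro-rata amounts: Ashcroft Annex 2,044.27; North Overpass 1,009.02; Upper Interchange 1,646.72.
After rounding ($50): Ashcroft Annex $2,050; North Overpass $1,000; Upper Interchange $1,650. Sum = $4,700.
Sum already equals the total — no adjustment.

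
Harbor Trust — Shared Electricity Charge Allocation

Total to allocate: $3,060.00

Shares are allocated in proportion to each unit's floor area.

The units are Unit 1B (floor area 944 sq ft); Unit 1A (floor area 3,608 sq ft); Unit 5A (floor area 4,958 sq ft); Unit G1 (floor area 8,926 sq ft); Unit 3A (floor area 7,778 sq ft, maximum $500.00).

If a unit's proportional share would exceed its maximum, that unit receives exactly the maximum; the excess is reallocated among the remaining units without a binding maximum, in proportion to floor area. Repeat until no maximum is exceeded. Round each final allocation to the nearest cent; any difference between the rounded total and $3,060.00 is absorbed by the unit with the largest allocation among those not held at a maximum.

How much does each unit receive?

Unit 1B: $131.08; Unit 1A: $501.00; Unit 5A: $688.46; Unit G1: $1,239.46; Unit 3A: $500.00

Total floor area = 26,214.
Unconstrained shares: Unit 1B 110.1946; Unit 1A 421.1673; Unit 5A 578.7549; Unit G1 1,041.9455; Unit 3A 907.9377.
Cap binds for Unit 3A ($500.00); residual $2,560.00 reallocated over remaining floor area 18,436.
Remaining shares: Unit 1B 131.0827 → $131.08; Unit 1A 501.0024 → $501.00; Unit 5A 688.4617 → $688.46; Unit G1 1,239.4532 → $1,239.45.
Rounding difference +$0.01 applied to Unit G1 → $1,239.46.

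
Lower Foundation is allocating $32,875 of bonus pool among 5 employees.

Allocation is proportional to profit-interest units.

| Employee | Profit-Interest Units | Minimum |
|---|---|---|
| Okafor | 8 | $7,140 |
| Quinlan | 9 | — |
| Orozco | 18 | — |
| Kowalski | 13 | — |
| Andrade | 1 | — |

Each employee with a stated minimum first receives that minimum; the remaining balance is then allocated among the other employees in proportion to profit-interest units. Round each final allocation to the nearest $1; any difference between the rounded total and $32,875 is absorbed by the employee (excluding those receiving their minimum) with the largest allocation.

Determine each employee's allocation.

Guaranteed amounts: Okafor $7,140. Residual $25,735.
Residual split over remaining profit-interest units 41: Quinlan 5,649.15 → $5,649; Orozco 11,298.29 → $11,298; Kowalski 8,159.88 → $8,160; Andrade 627.68 → $628.

Okafor: $7,140 · Quinlan: $5,649 · Orozco: $11,298 · Kowalski: $8,160 · Andrade: $628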